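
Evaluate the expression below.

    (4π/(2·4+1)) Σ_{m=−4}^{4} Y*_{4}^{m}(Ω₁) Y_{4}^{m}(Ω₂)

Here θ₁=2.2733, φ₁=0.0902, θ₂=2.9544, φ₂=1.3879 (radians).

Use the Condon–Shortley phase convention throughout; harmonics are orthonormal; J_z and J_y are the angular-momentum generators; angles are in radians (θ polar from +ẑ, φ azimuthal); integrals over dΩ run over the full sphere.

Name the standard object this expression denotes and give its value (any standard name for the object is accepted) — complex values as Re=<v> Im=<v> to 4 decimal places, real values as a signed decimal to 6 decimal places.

This sum is the spherical-harmonic addition theorem: it equals the Legendre polynomial P_l(cos γ) of the angle γ between the two directions.
Summing Y*_{l m}(θ₁,φ₁)·Y_{l m}(θ₂,φ₂) over m ∈ [−4, 4]; prefactor 4π/(2·4+1) = 1.396263:
  m=-4: (+0.140494+0.053011i) × (+0.000395+0.000355i) = +0.000037+0.000071i  (running Σ = +0.000037+0.000071i)
  m=-3: (-0.346476-0.096114i) × (+0.004134-0.006763i) = -0.002082+0.001946i  (running Σ = -0.002046+0.002017i)
  m=-2: (+0.368528+0.067213i) × (-0.062293-0.023860i) = -0.021353-0.012980i  (running Σ = -0.023399-0.010963i)
  m=-1: (+0.018032+0.001631i) × (-0.059119+0.319623i) = -0.001587+0.005667i  (running Σ = -0.024986-0.005296i)
  m=0: (-0.362238-0.000000i) × (+0.704176+0.000000i) = -0.255079-0.000000i  (running Σ = -0.280065-0.005296i)
  m=1: (-0.018032+0.001631i) × (+0.059119+0.319623i) = -0.001587-0.005667i  (running Σ = -0.281653-0.010963i)
  m=2: (+0.368528-0.067213i) × (-0.062293+0.023860i) = -0.021353+0.012980i  (running Σ = -0.303005+0.002017i)
  m=3: (+0.346476-0.096114i) × (-0.004134-0.006763i) = -0.002082-0.001946i  (running Σ = -0.305088+0.000071i)
  m=4: (+0.140494-0.053011i) × (+0.000395-0.000355i) = +0.000037-0.000071i  (running Σ = -0.305051+0.000000i)
Σ over m = -0.305051+0.000000i; ×(4π/9) → -0.425932+0.000000i. Real part: -0.425932

Legendre polynomial (addition theorem), -0.425932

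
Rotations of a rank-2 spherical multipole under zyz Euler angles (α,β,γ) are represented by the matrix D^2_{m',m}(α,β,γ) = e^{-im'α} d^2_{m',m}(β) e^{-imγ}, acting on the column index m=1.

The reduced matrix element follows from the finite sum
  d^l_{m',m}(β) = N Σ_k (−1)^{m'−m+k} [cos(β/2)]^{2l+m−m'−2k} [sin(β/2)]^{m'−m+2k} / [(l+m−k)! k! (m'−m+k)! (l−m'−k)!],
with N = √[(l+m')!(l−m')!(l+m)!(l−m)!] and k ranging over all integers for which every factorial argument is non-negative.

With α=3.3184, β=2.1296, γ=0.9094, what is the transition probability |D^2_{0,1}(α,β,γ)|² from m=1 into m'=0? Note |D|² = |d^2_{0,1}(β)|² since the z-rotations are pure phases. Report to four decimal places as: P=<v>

First d^2_{0,1}(β=2.1296), then the phase factors e^{-i(0)α} and e^{-i(1)γ}:
With c≡cos(β/2)=0.484679 and s≡sin(β/2)=0.874692, N=[2·2·6·1]^{1/2}=4.898979
The bounds max(0,m−m')=1 and min(l+m,l−m')=2 give 2 terms
  k=1: (−1)^0·4.8990/(2)·0.4847^3·0.8747^1 = +0.243946
  k=2: (−1)^1·4.8990/(2)·0.4847^1·0.8747^3 = -0.794503
d^2_{0,1}(2.1296) = +0.243946 -0.794503 = -0.550557
|D^2_{0,1}|² = |d^2_{0,1}(β)|² = (-0.550557)² = 0.303113 (the z-rotation phases have unit modulus)

P=0.3031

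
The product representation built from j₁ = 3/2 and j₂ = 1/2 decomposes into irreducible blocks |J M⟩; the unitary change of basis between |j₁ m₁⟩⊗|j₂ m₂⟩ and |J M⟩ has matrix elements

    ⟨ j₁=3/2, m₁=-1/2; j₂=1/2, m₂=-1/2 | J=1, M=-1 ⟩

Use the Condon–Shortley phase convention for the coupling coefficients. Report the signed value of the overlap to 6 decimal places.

+0.500000

√[3·1!2!0!/4! · 1!2!0!1!0!2!] = √(1)
  +(−1)^0/∏(0,1,2,0,0,0)! = 1/2  (running 1/2)
⟨..|..⟩ = √(1)·(1/2) = +0.500000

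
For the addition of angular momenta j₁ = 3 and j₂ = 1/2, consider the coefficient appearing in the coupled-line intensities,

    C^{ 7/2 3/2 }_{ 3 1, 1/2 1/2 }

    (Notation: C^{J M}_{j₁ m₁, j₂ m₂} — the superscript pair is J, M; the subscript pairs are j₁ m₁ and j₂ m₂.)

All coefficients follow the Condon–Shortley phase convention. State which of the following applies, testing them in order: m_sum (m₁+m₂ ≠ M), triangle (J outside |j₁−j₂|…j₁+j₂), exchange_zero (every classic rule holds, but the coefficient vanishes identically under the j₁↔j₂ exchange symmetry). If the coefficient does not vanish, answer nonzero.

nonzero

m-sum: m₁+m₂ = 1+1/2 = 3/2, M = 3/2  ✓
triangle: |j₁−j₂| = 5/2 ≤ J = 7/2 ≤ j₁+j₂ = 7/2  ✓
exchange: j₁≠j₂ or m₁≠m₂ — the exchange symmetry imposes no constraint here
value check: CG = +√(5/7) = +0.845154 ≠ 0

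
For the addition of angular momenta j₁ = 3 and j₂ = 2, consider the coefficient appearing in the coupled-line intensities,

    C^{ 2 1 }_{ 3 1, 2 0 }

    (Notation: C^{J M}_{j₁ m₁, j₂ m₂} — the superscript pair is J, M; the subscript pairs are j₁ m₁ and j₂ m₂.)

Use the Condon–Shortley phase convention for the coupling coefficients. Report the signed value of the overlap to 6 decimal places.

-0.377964  (= −√(1/7))

√[5·3!3!1!/8! · 4!2!2!2!3!1!] = √(36/7)
  +(−1)^1/∏(1,2,1,1,2,0)! = -1/4  (running -1/4)
  +(−1)^2/∏(2,1,0,0,3,1)! = 1/12  (running -1/6)
⟨..|..⟩ = √(36/7)·(-1/6) = -0.377964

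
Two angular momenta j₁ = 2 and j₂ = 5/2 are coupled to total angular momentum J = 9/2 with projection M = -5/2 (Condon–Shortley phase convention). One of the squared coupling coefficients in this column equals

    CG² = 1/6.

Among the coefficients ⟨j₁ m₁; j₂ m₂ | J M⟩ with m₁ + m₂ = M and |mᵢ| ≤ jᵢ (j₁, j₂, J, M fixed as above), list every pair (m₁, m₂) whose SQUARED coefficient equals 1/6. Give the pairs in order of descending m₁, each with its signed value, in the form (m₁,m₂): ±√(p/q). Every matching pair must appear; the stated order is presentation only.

Admissible pairs with m₁+m₂ = M = -5/2: (-2,-1/2), (-1,-3/2), (0,-5/2)
  (m₁,m₂)=(0,-5/2): CG² = 1/6, CG = +√(1/6)   ← matches the target
  (m₁,m₂)=(-1,-3/2): CG² = 5/9, CG = +√(5/9)
  (m₁,m₂)=(-2,-1/2): CG² = 5/18, CG = +√(5/18)
Pairs with CG² = 1/6: (0,-5/2): +√(1/6)

(0,-5/2): +√(1/6)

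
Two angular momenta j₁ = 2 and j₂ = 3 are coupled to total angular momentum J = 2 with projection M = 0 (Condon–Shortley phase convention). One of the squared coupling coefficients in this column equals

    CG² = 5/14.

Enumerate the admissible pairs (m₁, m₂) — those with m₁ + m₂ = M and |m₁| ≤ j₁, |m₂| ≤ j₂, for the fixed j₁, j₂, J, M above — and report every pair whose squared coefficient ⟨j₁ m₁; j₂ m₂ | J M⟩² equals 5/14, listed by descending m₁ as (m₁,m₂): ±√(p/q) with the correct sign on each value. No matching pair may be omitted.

(2,-2): +√(5/14); (-2,2): −√(5/14)

Admissible pairs with m₁+m₂ = M = 0: (-2,2), (-1,1), (0,0), (1,-1), (2,-2)
  (m₁,m₂)=(2,-2): CG² = 5/14, CG = +√(5/14)   ← matches the target
  (m₁,m₂)=(1,-1): CG² = 1/7, CG = −√(1/7)
  (m₁,m₂)=(0,0): CG² = 0/1, CG = 0
  (m₁,m₂)=(-1,1): CG² = 1/7, CG = +√(1/7)
  (m₁,m₂)=(-2,2): CG² = 5/14, CG = −√(5/14)   ← matches the target
Pairs with CG² = 5/14: (2,-2): +√(5/14); (-2,2): −√(5/14)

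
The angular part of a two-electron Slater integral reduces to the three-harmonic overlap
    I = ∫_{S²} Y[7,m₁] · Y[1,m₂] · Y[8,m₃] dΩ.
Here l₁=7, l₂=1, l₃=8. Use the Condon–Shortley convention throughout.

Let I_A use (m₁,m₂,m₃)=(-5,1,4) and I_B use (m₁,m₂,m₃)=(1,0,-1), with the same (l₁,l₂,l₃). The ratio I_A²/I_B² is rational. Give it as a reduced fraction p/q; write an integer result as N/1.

2/21

Shared (l₁,l₂,l₃)=(7,1,8): N and (l;000)² cancel in I_A²/I_B².
A: Δ = 0!·14!·2!/17! = 1/2040; Racah Σ t=0..0: t=0:+1/1916006400 = 1/1916006400; ⇒ 3j(7 1 8; -5 1 4)² = 1/340, sgn +1
B: Δ = 0!·14!·2!/17! = 1/2040; Racah Σ t=0..0: t=0:+1/29030400 = 1/29030400; ⇒ 3j(7 1 8; 1 0 -1)² = 21/680, sgn -1
I_A²/I_B² = (1/340)/(21/680) = 2/21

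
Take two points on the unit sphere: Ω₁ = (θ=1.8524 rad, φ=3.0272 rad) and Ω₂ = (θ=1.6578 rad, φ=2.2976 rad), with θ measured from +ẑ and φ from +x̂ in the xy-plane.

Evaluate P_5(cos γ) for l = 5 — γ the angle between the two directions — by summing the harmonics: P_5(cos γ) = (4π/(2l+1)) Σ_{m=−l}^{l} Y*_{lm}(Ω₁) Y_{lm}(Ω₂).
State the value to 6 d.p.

-0.408948

Expand P_5 via completeness: Σ_{m} conj(Y_{5,m}) at Ω₁ times Y_{5,m} at Ω₂ —
  m=-5: (-0.31922 + 0.20550j) × (0.21531 + 0.40131j) = -0.15120 - 0.08386j  (running Σ = -0.15120 - 0.08386j)
  m=-4: (-0.31158 + 0.15343j) × (0.12218 + 0.02917j) = -0.04255 + 0.00966j  (running Σ = -0.19374 - 0.07421j)
  m=-3: (0.08806 - 0.03147j) × (-0.26137 + 0.18252j) = -0.01727 + 0.02430j  (running Σ = -0.21102 - 0.04991j)
  m=-2: (0.32521 - 0.07573j) × (-0.01670 + 0.14186j) = 0.00531 + 0.04740j  (running Σ = -0.20571 - 0.00251j)
  m=-1: (-0.01347 + 0.00155j) × (-0.18986 - 0.21352j) = 0.00289 + 0.00258j  (running Σ = -0.20282 + 0.00008j)
  m=0: (-0.32402 + 0.00000j) × (-0.14710 + 0.00000j) = 0.04766 + 0.00000j  (running Σ = -0.15515 + 0.00008j)
  m=1: (0.01347 + 0.00155j) × (0.18986 - 0.21352j) = 0.00289 - 0.00258j  (running Σ = -0.15227 - 0.00251j)
  m=2: (0.32521 + 0.07573j) × (-0.01670 - 0.14186j) = 0.00531 - 0.04740j  (running Σ = -0.14696 - 0.04991j)
  m=3: (-0.08806 - 0.03147j) × (0.26137 + 0.18252j) = -0.01727 - 0.02430j  (running Σ = -0.16423 - 0.07421j)
  m=4: (-0.31158 - 0.15343j) × (0.12218 - 0.02917j) = -0.04255 - 0.00966j  (running Σ = -0.20677 - 0.08386j)
  m=5: (0.31922 + 0.20550j) × (-0.21531 + 0.40131j) = -0.15120 + 0.08386j  (running Σ = -0.35797 + 0.00000j)
Σ over m = -0.35797 + 0.00000j; ×(4π/11) → -0.40895 + 0.00000j. Real part: -0.408948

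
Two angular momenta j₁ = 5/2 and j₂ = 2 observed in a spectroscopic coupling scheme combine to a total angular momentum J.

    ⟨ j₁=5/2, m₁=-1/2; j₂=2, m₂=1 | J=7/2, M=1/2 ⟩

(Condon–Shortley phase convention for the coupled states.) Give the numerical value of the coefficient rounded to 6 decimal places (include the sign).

−√(14/45) = -0.557773

j₁+j₂−J=1  J+j₁−j₂=4  J−j₁+j₂=3  j₁+j₂+J+1=9
(j₁±m₁, j₂±m₂, J±M) = (2,3,3,1,4,3)
P² = 1152/35
sum k=0..1:
  [0] +1/36 = 1/36
  [1] −1/8 = -1/8
S = -7/72
C² = P²·S² = 14/45 ; C = -0.557773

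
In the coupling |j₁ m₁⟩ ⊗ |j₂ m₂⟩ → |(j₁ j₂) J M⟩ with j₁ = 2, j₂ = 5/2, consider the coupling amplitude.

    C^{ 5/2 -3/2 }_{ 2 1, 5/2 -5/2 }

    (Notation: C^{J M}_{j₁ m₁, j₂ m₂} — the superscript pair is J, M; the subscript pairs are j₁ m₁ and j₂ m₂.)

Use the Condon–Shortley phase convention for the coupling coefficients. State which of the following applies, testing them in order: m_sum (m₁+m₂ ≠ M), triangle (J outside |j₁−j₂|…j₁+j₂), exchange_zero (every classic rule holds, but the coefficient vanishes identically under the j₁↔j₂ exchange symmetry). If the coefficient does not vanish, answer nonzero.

nonzero

m-sum: m₁+m₂ = 1+(-5/2) = -3/2, M = -3/2  ✓
triangle: |j₁−j₂| = 1/2 ≤ J = 5/2 ≤ j₁+j₂ = 9/2  ✓
exchange: j₁≠j₂ or m₁≠m₂ — the exchange symmetry imposes no constraint here
value check: CG = +√(3/7) = +0.654654 ≠ 0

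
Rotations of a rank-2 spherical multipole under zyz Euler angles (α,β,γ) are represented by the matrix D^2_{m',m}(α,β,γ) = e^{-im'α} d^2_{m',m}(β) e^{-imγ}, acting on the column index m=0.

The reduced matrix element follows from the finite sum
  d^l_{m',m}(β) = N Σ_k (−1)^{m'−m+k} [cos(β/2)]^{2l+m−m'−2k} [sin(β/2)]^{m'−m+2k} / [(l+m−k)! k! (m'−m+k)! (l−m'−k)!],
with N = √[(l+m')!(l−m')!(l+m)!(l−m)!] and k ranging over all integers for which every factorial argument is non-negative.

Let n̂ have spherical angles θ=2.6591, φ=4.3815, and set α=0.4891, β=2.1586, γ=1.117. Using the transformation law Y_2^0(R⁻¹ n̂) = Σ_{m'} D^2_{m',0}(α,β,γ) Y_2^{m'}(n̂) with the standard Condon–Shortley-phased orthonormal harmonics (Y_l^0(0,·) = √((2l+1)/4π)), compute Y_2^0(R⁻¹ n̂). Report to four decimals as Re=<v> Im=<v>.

Re=-0.2741 Im=0.0000

Need the full column D^2_{m',0} for m'=−2..2 at α=0.4891, β=2.1586, γ=1.1170.
cos(β/2)=0.471946, sin(β/2)=0.881628
d^2_{-2,0}: single k=2 term ⇒ +0.424063;  D = +0.236846+0.351757i
d^2_{-1,0}: k∈[1..2] ⇒ +0.227006 -0.792179 = -0.565173;  D = -0.498910-0.265536i
d^2_{0,0}: k∈[0..2] ⇒ +0.049610 -0.692491 +0.604145 = -0.038737;  D = -0.038737+0.000000i
d^2_{1,0}: k∈[0..1] ⇒ -0.227006 +0.792179 = +0.565173;  D = +0.498910-0.265536i
d^2_{2,0}: single k=0 term ⇒ +0.424063;  D = +0.236846-0.351757i
Y_2^{m'}(θ=2.6591,φ=4.3815) and Σ D·Y over m':
  (+0.2368+0.3518i)·(-0.0656-0.0511i)  (-0.4989-0.2655i)·(+0.1032-0.3003i)  (-0.0387+0.0000i)·(+0.4271+0.0000i)  (+0.4989-0.2655i)·(-0.1032-0.3003i)  (+0.2368-0.3518i)·(-0.0656+0.0511i)
Y_2^0(R⁻¹ n̂) = -0.274090+0.000000i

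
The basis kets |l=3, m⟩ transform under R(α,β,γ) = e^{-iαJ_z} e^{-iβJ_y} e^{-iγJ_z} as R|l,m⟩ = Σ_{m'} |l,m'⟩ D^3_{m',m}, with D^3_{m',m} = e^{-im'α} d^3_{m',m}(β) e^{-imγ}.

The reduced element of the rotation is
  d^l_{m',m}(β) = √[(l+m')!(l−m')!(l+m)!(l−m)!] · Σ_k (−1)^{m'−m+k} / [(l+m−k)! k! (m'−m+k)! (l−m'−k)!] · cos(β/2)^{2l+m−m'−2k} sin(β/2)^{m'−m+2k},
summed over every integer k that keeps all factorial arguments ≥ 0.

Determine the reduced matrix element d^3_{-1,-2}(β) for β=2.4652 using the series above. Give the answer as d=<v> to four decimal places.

d^3_{-1,-2}(β=2.4652) via the finite sum:
c=cos(2.465200/2)=0.331786, s=sin(2.465200/2)=0.943355; N=√[2·24·1·120]=75.894664
k: max(0,(-2)−(-1))=0 … min(3+(-2),3−(-1))=1
  k=0: (−1)^1·75.8947/(24)·0.3318^5·0.9434^1 = -0.011994
  k=1: (−1)^2·75.8947/(12)·0.3318^3·0.9434^3 = +0.193923
d^3_{-1,-2}(2.4652) = -0.011994 +0.193923 = +0.181929

d=0.1819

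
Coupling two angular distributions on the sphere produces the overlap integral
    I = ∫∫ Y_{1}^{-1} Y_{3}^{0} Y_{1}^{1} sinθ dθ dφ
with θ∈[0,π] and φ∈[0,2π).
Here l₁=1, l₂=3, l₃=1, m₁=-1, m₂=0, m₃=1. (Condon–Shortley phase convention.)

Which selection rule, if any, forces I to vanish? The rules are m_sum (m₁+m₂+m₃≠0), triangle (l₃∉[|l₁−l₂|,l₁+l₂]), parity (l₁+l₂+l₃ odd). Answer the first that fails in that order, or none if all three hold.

triangle

azimuthal sum: -1 + 0 + 1 = 0  ✓
l₃ must lie in [2,4]; have l₃=1  ✗
L = 1 + 3 + 1 = 5 (odd)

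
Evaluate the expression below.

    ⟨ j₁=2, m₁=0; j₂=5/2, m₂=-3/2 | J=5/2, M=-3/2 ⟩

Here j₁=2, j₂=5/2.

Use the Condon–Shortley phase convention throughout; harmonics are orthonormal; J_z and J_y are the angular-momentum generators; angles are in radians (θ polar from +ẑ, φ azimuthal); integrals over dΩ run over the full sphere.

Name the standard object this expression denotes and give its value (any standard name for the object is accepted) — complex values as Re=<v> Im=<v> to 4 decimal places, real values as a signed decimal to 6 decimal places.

This is a Clebsch–Gordan (vector-coupling) coefficient.
triangle: 2!·2!·3!/8! = 24/40320
(j±m)!: 2!·2!·1!·4!·1!·4! = 2304
prefactor² = (2J+1)·Δ·N² = 288/35
  k=0: +1/(0!·2!·2!·1!·0!·2!) = 1/8
  k=1: −1/(1!·1!·1!·0!·1!·3!) = -1/6
Σ = -1/24  ⇒  CG² = 288/35·(-1/24)² = 1/70
CG = −√(1/70) = -0.119523

Clebsch–Gordan coefficient, −√(1/70) ≈ -0.119523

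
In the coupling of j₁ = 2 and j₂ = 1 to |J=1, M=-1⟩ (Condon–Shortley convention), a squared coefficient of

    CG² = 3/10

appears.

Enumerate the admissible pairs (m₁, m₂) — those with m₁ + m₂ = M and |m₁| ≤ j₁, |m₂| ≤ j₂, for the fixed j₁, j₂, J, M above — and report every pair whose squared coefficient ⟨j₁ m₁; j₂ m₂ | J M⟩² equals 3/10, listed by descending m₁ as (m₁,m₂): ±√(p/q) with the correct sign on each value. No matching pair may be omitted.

(-1,0): −√(3/10)

Admissible pairs with m₁+m₂ = M = -1: (-2,1), (-1,0), (0,-1)
  (m₁,m₂)=(0,-1): CG² = 1/10, CG = +√(1/10)
  (m₁,m₂)=(-1,0): CG² = 3/10, CG = −√(3/10)   ← matches the target
  (m₁,m₂)=(-2,1): CG² = 3/5, CG = +√(3/5)
Pairs with CG² = 3/10: (-1,0): −√(3/10)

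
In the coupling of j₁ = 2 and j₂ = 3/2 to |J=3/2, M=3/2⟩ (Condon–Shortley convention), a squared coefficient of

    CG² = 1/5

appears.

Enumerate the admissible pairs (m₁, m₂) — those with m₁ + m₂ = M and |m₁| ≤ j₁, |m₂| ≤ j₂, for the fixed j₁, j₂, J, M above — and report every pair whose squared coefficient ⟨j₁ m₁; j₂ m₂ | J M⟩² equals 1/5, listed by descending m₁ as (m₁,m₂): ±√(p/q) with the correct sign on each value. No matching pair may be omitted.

(0,3/2): +√(1/5)

Admissible pairs with m₁+m₂ = M = 3/2: (0,3/2), (1,1/2), (2,-1/2)
  (m₁,m₂)=(2,-1/2): CG² = 2/5, CG = +√(2/5)
  (m₁,m₂)=(1,1/2): CG² = 2/5, CG = −√(2/5)
  (m₁,m₂)=(0,3/2): CG² = 1/5, CG = +√(1/5)   ← matches the target
Pairs with CG² = 1/5: (0,3/2): +√(1/5)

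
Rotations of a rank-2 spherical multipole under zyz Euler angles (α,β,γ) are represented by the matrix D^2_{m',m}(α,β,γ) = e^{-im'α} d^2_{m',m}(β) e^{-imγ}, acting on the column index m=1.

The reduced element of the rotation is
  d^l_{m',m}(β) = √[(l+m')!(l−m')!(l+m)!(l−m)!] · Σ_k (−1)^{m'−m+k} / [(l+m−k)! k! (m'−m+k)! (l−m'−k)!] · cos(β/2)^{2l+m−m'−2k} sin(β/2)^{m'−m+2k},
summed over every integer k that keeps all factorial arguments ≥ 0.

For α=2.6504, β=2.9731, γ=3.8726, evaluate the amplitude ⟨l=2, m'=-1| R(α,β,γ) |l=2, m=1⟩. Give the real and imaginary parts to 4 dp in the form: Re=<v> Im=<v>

Re=-0.3296 Im=0.9068

First d^2_{-1,1}(β=2.9731), then the phase factors e^{-i(-1)α} and e^{-i(1)γ}:
With c≡cos(β/2)=0.084147 and s≡sin(β/2)=0.996453, N=[1·6·6·1]^{1/2}=6.000000
Admissible k: 2..3 (factorial args all ≥0)
  k=2: (−1)^0·6.0000/(2)·0.0841^2·0.9965^2 = +0.021092
  k=3: (−1)^1·6.0000/(6)·0.0841^0·0.9965^4 = -0.985889
d^2_{-1,1}(2.9731) = +0.021092 -0.985889 = -0.964797
D = (-0.881771+0.471678i)·(-0.964797)·(-0.744502+0.667620i) = -0.329554+0.906768i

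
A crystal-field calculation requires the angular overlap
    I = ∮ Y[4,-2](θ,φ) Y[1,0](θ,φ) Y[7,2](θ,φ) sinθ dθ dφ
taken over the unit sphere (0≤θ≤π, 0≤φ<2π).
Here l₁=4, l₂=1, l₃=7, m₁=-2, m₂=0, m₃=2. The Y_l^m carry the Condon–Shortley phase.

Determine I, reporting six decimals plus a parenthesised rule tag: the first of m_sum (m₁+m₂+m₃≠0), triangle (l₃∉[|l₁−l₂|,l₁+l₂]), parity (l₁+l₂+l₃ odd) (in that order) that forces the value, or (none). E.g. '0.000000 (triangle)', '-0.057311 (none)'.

0.000000 (triangle)

|4−1|≤7≤4+1 violated ⇒ I = 0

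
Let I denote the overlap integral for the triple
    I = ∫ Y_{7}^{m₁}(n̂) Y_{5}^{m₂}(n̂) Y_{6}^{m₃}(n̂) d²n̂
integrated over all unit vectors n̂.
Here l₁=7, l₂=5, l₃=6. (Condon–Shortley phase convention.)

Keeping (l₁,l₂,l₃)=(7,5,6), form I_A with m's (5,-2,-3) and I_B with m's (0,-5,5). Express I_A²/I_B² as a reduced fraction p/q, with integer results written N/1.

2523/700

Shared (l₁,l₂,l₃)=(7,5,6): N and (l;000)² cancel in I_A²/I_B².
A: Δ = 6!·8!·4!/19! = 1/174594420; Racah Σ t=0..2: t=0:+1/6220800 t=1:−1/2419200 t=2:+1/11612160 = -29/174182400; ⇒ 3j(7 5 6; 5 -2 -3)² = 841/83980, sgn +1
B: Δ = 6!·8!·4!/19! = 1/174594420; Racah Σ t=0..0: t=0:+1/87091200 = 1/87091200; ⇒ 3j(7 5 6; 0 -5 5)² = 35/12597, sgn -1
I_A²/I_B² = (841/83980)/(35/12597) = 2523/700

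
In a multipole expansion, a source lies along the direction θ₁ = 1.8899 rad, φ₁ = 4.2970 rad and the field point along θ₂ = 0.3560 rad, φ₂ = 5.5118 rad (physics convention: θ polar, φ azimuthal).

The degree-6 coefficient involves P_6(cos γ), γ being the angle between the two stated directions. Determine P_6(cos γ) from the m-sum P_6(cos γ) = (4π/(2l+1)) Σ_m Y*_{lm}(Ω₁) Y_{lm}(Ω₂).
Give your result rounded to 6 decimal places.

-0.122528

Expand P_6 via completeness: Σ_{m} conj(Y_{6,m}) at Ω₁ times Y_{6,m} at Ω₂ —
  term(m=-6) = +0.000164-0.000259i   from Y*(Ω₁)=+0.281996+0.214045i, Y(Ω₂)=-0.000073-0.000863i
  term(m=-5) = -0.003197-0.000679i   from Y*(Ω₁)=+0.354390-0.196443i, Y(Ω₂)=-0.006089-0.005290i
  term(m=-4) = +0.000160+0.001081i   from Y*(Ω₁)=-0.002171-0.023854i, Y(Ω₂)=-0.045538+0.002555i
  term(m=-3) = -0.050626+0.027842i   from Y*(Ω₁)=+0.317909+0.106988i, Y(Ω₂)=-0.116571+0.126809i
  term(m=-2) = +0.042351+0.036549i   from Y*(Ω₁)=+0.089473-0.097985i, Y(Ω₂)=+0.011814+0.421426i
  term(m=-1) = -0.056054+0.150749i   from Y*(Ω₁)=+0.117226+0.265785i, Y(Ω₂)=+0.396946+0.385975i
  term(m=+0) = +0.007649+0.000000i   from Y*(Ω₁)=+0.159111-0.000000i, Y(Ω₂)=+0.048074+0.000000i
  term(m=+1) = -0.056054-0.150749i   from Y*(Ω₁)=-0.117226+0.265785i, Y(Ω₂)=-0.396946+0.385975i
  term(m=+2) = +0.042351-0.036549i   from Y*(Ω₁)=+0.089473+0.097985i, Y(Ω₂)=+0.011814-0.421426i
  term(m=+3) = -0.050626-0.027842i   from Y*(Ω₁)=-0.317909+0.106988i, Y(Ω₂)=+0.116571+0.126809i
  term(m=+4) = +0.000160-0.001081i   from Y*(Ω₁)=-0.002171+0.023854i, Y(Ω₂)=-0.045538-0.002555i
  term(m=+5) = -0.003197+0.000679i   from Y*(Ω₁)=-0.354390-0.196443i, Y(Ω₂)=+0.006089-0.005290i
  term(m=+6) = +0.000164+0.000259i   from Y*(Ω₁)=+0.281996-0.214045i, Y(Ω₂)=-0.000073+0.000863i
Accumulated sum -0.126756-0.000000i; after 4π/(2l+1) scaling, -0.122528-0.000000i ⇒ P_6 = -0.122528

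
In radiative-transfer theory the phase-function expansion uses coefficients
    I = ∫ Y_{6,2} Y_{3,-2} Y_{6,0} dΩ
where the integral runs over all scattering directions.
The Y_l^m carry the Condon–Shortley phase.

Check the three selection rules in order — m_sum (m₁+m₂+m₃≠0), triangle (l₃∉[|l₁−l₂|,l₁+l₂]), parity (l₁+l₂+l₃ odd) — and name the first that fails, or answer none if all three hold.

m₁+m₂+m₃ = 2 − 2 + 0 = 0  ✓
triangle: |6−3|=3 ≤ l₃=6 ≤ 6+3=9  ✓
parity: l₁+l₂+l₃ = 15 is odd  ✗

parity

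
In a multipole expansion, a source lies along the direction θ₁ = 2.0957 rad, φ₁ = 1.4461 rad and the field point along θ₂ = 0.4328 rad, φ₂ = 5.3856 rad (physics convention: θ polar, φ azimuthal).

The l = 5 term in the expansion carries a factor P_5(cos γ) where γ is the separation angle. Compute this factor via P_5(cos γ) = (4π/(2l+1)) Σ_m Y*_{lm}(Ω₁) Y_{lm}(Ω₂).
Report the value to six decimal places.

0.377366

Addition theorem: P_5(cos γ) = (4π/11) Σ_m Y*_{lm}(Ω₁) Y_{lm}(Ω₂), m = −5…5:
  m=-5: (0.13151 + 0.18287j) × (-0.00134 - 0.00587j) = 0.00090 - 0.00102j  (running Σ = 0.00090 - 0.00102j)
  m=-4: (-0.36223 + 0.19731j) × (-0.03715 - 0.01789j) = 0.01698 - 0.00085j  (running Σ = 0.01788 - 0.00187j)
  m=-3: (-0.10324 - 0.26298j) × (-0.14756 + 0.07107j) = 0.03392 + 0.03147j  (running Σ = 0.05180 + 0.02960j)
  m=-2: (-0.15199 + 0.03871j) × (-0.08865 + 0.38846j) = -0.00156 - 0.06248j  (running Σ = 0.05024 - 0.03288j)
  m=-1: (-0.04107 - 0.32766j) × (0.31194 + 0.39115j) = 0.11535 - 0.11827j  (running Σ = 0.16559 - 0.15115j)
  m=0: (-0.08170 + 0.00000j) × (0.01047 + 0.00000j) = -0.00086 + 0.00000j  (running Σ = 0.16474 - 0.15115j)
  m=1: (0.04107 - 0.32766j) × (-0.31194 + 0.39115j) = 0.11535 + 0.11827j  (running Σ = 0.28009 - 0.03288j)
  m=2: (-0.15199 - 0.03871j) × (-0.08865 - 0.38846j) = -0.00156 + 0.06248j  (running Σ = 0.27852 + 0.02960j)
  m=3: (0.10324 - 0.26298j) × (0.14756 + 0.07107j) = 0.03392 - 0.03147j  (running Σ = 0.31245 - 0.00187j)
  m=4: (-0.36223 - 0.19731j) × (-0.03715 + 0.01789j) = 0.01698 + 0.00085j  (running Σ = 0.32943 - 0.00102j)
  m=5: (-0.13151 + 0.18287j) × (0.00134 - 0.00587j) = 0.00090 + 0.00102j  (running Σ = 0.33033 + 0.00000j)
Accumulated sum 0.33033 + 0.00000j; after 4π/(2l+1) scaling, 0.37737 + 0.00000j ⇒ P_5 = 0.377366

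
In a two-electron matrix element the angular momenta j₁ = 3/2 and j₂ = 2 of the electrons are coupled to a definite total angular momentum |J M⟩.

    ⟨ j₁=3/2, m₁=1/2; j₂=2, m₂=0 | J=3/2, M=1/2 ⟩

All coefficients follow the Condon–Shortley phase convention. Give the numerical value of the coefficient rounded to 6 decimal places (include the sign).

j₁+j₂−J=2  J+j₁−j₂=1  J−j₁+j₂=2  j₁+j₂+J+1=6
(j₁±m₁, j₂±m₂, J±M) = (2,1,2,2,2,1)
P² = 16/45
sum k=0..1:
  [0] +1/4 = 1/4
  [1] −1/1 = -1
S = -3/4
C² = P²·S² = 1/5 ; C = -0.447214

-0.447214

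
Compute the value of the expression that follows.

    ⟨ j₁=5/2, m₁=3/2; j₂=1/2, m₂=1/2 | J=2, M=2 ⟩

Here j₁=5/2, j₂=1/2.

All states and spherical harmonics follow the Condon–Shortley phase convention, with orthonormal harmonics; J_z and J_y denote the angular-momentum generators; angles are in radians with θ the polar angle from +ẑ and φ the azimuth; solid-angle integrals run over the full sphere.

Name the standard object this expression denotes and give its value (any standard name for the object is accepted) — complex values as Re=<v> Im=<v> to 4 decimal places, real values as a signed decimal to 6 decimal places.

This is a Clebsch–Gordan (vector-coupling) coefficient.
√[5·1!4!0!/6! · 4!1!1!0!4!0!] = √(96)
  +(−1)^1/∏(1,0,0,0,4,0)! = -1/24  (running -1/24)
⟨..|..⟩ = √(96)·(-1/24) = -0.408248

Clebsch–Gordan coefficient, −√(1/6) ≈ -0.408248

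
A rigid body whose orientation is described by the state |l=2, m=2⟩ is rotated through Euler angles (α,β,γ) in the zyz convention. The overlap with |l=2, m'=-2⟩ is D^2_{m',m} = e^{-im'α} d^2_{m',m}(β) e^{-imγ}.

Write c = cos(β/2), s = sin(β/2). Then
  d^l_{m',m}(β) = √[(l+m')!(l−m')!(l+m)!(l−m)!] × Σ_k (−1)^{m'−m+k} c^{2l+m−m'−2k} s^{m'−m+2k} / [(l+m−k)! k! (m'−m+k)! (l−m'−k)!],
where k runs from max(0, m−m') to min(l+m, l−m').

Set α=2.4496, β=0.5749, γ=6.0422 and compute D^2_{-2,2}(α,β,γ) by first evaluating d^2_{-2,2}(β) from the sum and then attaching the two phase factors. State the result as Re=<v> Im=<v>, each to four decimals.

Re=0.0040 Im=-0.0051

First d^2_{-2,2}(β=0.5749), then the phase factors e^{-i(-2)α} and e^{-i(2)γ}:
c=cos(0.574900/2)=0.958970, s=sin(0.574900/2)=0.283508; N=√[1·24·24·1]=24.000000
k∈{4} keeps every argument non-negative
  k=4: (−1)^0·24.0000/(24)·0.9590^0·0.2835^4 = +0.006460
d^2_{-2,2}(0.5749) = +0.006460
Attach z-rotation phases: D = e^{-i(-2)(2.4496)}·(+0.006460)·e^{-i(2)(6.0422)} = +0.004006-0.005069i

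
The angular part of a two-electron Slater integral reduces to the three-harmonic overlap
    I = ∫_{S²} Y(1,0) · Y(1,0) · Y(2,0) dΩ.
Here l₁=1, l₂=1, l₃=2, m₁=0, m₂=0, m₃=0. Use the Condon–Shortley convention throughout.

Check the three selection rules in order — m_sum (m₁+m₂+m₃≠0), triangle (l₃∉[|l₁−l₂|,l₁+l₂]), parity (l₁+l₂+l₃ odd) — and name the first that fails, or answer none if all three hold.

m₁+m₂+m₃ = 0 + 0 + 0 = 0  ✓
triangle: |1−1|=0 ≤ l₃=2 ≤ 1+1=2  ✓
parity: l₁+l₂+l₃ = 4 is even  ✓

none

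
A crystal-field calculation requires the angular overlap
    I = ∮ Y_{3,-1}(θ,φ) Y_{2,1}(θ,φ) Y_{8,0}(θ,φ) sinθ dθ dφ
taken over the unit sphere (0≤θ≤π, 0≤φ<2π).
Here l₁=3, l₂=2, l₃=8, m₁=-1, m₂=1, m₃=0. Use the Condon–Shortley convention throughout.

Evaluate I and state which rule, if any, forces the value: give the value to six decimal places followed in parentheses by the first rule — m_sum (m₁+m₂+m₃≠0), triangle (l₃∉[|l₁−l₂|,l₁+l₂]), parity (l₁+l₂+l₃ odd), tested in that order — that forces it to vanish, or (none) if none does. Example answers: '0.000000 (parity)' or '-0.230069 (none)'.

l₃=8 ∉ [1,5] — triangle fails ⇒ I = 0

0.000000 (triangle)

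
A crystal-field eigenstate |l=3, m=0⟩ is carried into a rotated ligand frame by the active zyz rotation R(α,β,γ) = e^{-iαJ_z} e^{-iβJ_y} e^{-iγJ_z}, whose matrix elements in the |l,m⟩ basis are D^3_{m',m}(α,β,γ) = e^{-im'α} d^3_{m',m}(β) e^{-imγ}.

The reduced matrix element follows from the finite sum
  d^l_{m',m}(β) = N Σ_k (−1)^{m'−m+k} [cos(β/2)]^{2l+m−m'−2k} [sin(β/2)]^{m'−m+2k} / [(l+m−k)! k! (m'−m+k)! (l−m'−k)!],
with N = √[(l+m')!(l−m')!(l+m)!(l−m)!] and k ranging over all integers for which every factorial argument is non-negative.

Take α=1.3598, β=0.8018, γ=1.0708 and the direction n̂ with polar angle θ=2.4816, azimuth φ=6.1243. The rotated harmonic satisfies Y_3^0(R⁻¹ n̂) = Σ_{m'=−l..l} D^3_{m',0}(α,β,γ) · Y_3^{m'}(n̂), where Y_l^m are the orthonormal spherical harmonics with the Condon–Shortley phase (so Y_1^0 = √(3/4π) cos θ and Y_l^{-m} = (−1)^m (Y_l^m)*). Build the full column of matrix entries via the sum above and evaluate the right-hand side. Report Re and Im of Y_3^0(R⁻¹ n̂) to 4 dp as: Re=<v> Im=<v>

Re=0.3171 Im=0.0000

Need the full column D^3_{m',0} for m'=−3..3 at α=1.3598, β=0.8018, γ=1.0708.
cos(β/2)=0.920710, sin(β/2)=0.390247
d^3_{-3,0}: single k=3 term ⇒ +0.207445;  D = -0.122716-0.167255i
d^3_{-2,0}: k∈[2..3] ⇒ +0.599421 -0.107688 = +0.491733;  D = -0.448596+0.201404i
d^3_{-1,0}: k∈[1..3] ⇒ +0.894427 -0.482059 +0.028868 = +0.441236;  D = +0.092410+0.431451i
d^3_{0,0}: k∈[0..3] ⇒ +0.609169 -0.984949 +0.176949 -0.003532 = -0.202364;  D = -0.202364+0.000000i
d^3_{1,0}: k∈[0..2] ⇒ -0.894427 +0.482059 -0.028868 = -0.441236;  D = -0.092410+0.431451i
d^3_{2,0}: k∈[0..1] ⇒ +0.599421 -0.107688 = +0.491733;  D = -0.448596-0.201404i
d^3_{3,0}: single k=0 term ⇒ -0.207445;  D = +0.122716-0.167255i
Y_3^{m'}(θ=2.4816,φ=6.1243) and Σ D·Y over m':
  (-0.1227-0.1673i)·(+0.0854+0.0441i)  (-0.4486+0.2014i)·(-0.2883-0.0948i)  (+0.0924+0.4315i)·(+0.4149+0.0665i)  (-0.2024+0.0000i)·(-0.0355+0.0000i)  (-0.0924+0.4315i)·(-0.4149+0.0665i)  (-0.4486-0.2014i)·(-0.2883+0.0948i)  (+0.1227-0.1673i)·(-0.0854+0.0441i)
Y_3^0(R⁻¹ n̂) = +0.317144+0.000000i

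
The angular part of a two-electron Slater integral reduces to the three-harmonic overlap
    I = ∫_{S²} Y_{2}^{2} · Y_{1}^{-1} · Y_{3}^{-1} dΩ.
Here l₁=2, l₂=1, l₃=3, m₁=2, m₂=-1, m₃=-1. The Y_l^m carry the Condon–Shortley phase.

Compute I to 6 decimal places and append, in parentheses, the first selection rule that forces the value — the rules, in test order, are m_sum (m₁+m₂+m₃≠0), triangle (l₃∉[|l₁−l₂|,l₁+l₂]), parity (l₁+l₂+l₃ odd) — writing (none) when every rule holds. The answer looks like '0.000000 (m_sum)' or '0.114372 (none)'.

-0.082589 (none)

m-sum 0 ✓  L=6 even ✓  1≤3≤3 ✓
Π(2lᵢ+1) = 5×3×7 = 105
triangle coeff Δ(2,1,3) = 1/105
Σ_t [0,0]: t=0:+1/4 = 1/4
(3j)²=3/35 [(2 1 3; 0 0 0)], sign=-1
Σ_t [0,0]: t=0:+1/48 = 1/48
(3j)²=1/105 [(2 1 3; 2 -1 -1)], sign=+1
⇒ 4πI² = 3/35
I = (-1)√(3/35/(4π)) = -0.08258890
No selection rule forces the value: the integral is nonzero (none).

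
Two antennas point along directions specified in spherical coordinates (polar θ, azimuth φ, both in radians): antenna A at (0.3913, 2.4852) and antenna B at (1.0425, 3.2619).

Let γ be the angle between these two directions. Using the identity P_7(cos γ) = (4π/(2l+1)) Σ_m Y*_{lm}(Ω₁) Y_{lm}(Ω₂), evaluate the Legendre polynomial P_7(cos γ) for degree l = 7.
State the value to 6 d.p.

Term-by-term m-sum for l=7 (normalisation 4π/15 = 0.837758):
  [-7]  conj(Y_{7,-7})(Ω₁) = 0.00007 - 0.00058j ; Y_{7,-7}(Ω₂) = -0.11935 + 0.13373j ; Δ = 0.00007 + 0.00008j
  [-6]  conj(Y_{7,-6})(Ω₁) = -0.00372 + 0.00381j ; Y_{7,-6}(Ω₂) = 0.29379 - 0.25863j ; Δ = -0.00011 + 0.00208j
  [-5]  conj(Y_{7,-5})(Ω₁) = 0.02964 - 0.00419j ; Y_{7,-5}(Ω₂) = -0.33480 + 0.22981j ; Δ = -0.00896 + 0.00821j
  [-4]  conj(Y_{7,-4})(Ω₁) = -0.10124 - 0.05743j ; Y_{7,-4}(Ω₂) = 0.05529 - 0.02887j ; Δ = -0.00725 - 0.00025j
  [-3]  conj(Y_{7,-3})(Ω₁) = 0.12149 + 0.28864j ; Y_{7,-3}(Ω₂) = 0.30258 - 0.11421j ; Δ = 0.06972 + 0.07346j
  [-2]  conj(Y_{7,-2})(Ω₁) = 0.13648 - 0.51719j ; Y_{7,-2}(Ω₂) = -0.21237 + 0.05211j ; Δ = -0.00203 + 0.11695j
  [-1]  conj(Y_{7,-1})(Ω₁) = -0.32034 + 0.24677j ; Y_{7,-1}(Ω₂) = -0.23999 + 0.02901j ; Δ = 0.06972 - 0.06852j
  [+0]  conj(Y_{7,0})(Ω₁) = -0.26331 + 0.00000j ; Y_{7,0}(Ω₂) = 0.25244 + 0.00000j ; Δ = -0.06647 + 0.00000j
  [+1]  conj(Y_{7,1})(Ω₁) = 0.32034 + 0.24677j ; Y_{7,1}(Ω₂) = 0.23999 + 0.02901j ; Δ = 0.06972 + 0.06852j
  [+2]  conj(Y_{7,2})(Ω₁) = 0.13648 + 0.51719j ; Y_{7,2}(Ω₂) = -0.21237 - 0.05211j ; Δ = -0.00203 - 0.11695j
  [+3]  conj(Y_{7,3})(Ω₁) = -0.12149 + 0.28864j ; Y_{7,3}(Ω₂) = -0.30258 - 0.11421j ; Δ = 0.06972 - 0.07346j
  [+4]  conj(Y_{7,4})(Ω₁) = -0.10124 + 0.05743j ; Y_{7,4}(Ω₂) = 0.05529 + 0.02887j ; Δ = -0.00725 + 0.00025j
  [+5]  conj(Y_{7,5})(Ω₁) = -0.02964 - 0.00419j ; Y_{7,5}(Ω₂) = 0.33480 + 0.22981j ; Δ = -0.00896 - 0.00821j
  [+6]  conj(Y_{7,6})(Ω₁) = -0.00372 - 0.00381j ; Y_{7,6}(Ω₂) = 0.29379 + 0.25863j ; Δ = -0.00011 - 0.00208j
  [+7]  conj(Y_{7,7})(Ω₁) = -0.00007 - 0.00058j ; Y_{7,7}(Ω₂) = 0.11935 + 0.13373j ; Δ = 0.00007 - 0.00008j
Total Σ_m = 0.17584 + 0.00000j. Multiply by 0.837758: 0.14731 + 0.00000j. P_7(cos γ) = 0.147309

0.147309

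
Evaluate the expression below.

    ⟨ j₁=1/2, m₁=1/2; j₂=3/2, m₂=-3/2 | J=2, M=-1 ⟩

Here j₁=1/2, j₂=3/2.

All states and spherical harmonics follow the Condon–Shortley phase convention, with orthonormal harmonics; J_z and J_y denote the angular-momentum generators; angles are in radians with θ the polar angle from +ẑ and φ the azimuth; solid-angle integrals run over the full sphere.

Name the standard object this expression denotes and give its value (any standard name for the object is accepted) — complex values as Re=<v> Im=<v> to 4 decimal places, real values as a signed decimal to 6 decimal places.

This is a Clebsch–Gordan (vector-coupling) coefficient.
triangle: 0!·1!·3!/5! = 6/120
(j±m)!: 1!·0!·0!·3!·1!·3! = 36
prefactor² = (2J+1)·Δ·N² = 9
  k=0: +1/(0!·0!·0!·0!·1!·3!) = 1/6
Σ = 1/6  ⇒  CG² = 9·(1/6)² = 1/4
CG = +√(1/4) = +0.500000

Clebsch–Gordan coefficient, +√(1/4) ≈ +0.500000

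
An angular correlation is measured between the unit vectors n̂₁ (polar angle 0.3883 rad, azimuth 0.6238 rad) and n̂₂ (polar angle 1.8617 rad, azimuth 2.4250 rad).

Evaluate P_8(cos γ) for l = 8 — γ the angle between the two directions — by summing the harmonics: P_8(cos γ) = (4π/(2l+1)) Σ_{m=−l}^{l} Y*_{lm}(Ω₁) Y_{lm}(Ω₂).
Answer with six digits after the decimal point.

Expand P_8 via completeness: Σ_{m} conj(Y_{8,m}) at Ω₁ times Y_{8,m} at Ω₂ —
  term(m=-8) = (-0.000021, -0.000077)   from Y*(Ω₁)=(0.000060, -0.000209), Y(Ω₂)=(0.311621, -0.191247)
  term(m=-7) = (-0.000931, 0.000039)   from Y*(Ω₁)=(-0.000721, -0.002002), Y(Ω₂)=(0.130972, -0.417825)
  term(m=-6) = (-0.000167, 0.000879)   from Y*(Ω₁)=(-0.010835, -0.007432), Y(Ω₂)=(-0.027312, -0.062355)
  term(m=-5) = (-0.017511, -0.007794)   from Y*(Ω₁)=(-0.057661, 0.001303), Y(Ω₂)=(0.300482, 0.141965)
  term(m=-4) = (-0.022119, 0.029145)   from Y*(Ω₁)=(-0.146650, 0.110652), Y(Ω₂)=(0.191664, -0.054124)
  term(m=-3) = (-0.064787, -0.078304)   from Y*(Ω₁)=(-0.121439, 0.391743), Y(Ω₂)=(-0.135589, 0.207413)
  term(m=-2) = (-0.123894, 0.061508)   from Y*(Ω₁)=(0.179541, 0.536040), Y(Ω₂)=(0.033565, 0.242371)
  term(m=-1) = (-0.012322, -0.052532)   from Y*(Ω₁)=(0.213021, 0.153303), Y(Ω₂)=(-0.155026, -0.135037)
  term(m=+0) = (0.103889, 0.000000)   from Y*(Ω₁)=(-0.406180, -0.000000), Y(Ω₂)=(-0.255770, 0.000000)
  term(m=+1) = (-0.012322, 0.052532)   from Y*(Ω₁)=(-0.213021, 0.153303), Y(Ω₂)=(0.155026, -0.135037)
  term(m=+2) = (-0.123894, -0.061508)   from Y*(Ω₁)=(0.179541, -0.536040), Y(Ω₂)=(0.033565, -0.242371)
  term(m=+3) = (-0.064787, 0.078304)   from Y*(Ω₁)=(0.121439, 0.391743), Y(Ω₂)=(0.135589, 0.207413)
  term(m=+4) = (-0.022119, -0.029145)   from Y*(Ω₁)=(-0.146650, -0.110652), Y(Ω₂)=(0.191664, 0.054124)
  term(m=+5) = (-0.017511, 0.007794)   from Y*(Ω₁)=(0.057661, 0.001303), Y(Ω₂)=(-0.300482, 0.141965)
  term(m=+6) = (-0.000167, -0.000879)   from Y*(Ω₁)=(-0.010835, 0.007432), Y(Ω₂)=(-0.027312, 0.062355)
  term(m=+7) = (-0.000931, -0.000039)   from Y*(Ω₁)=(0.000721, -0.002002), Y(Ω₂)=(-0.130972, -0.417825)
  term(m=+8) = (-0.000021, 0.000077)   from Y*(Ω₁)=(0.000060, 0.000209), Y(Ω₂)=(0.311621, 0.191247)
Total Σ_m = (-0.379617, 0.000000). Multiply by 0.739198: (-0.280612, 0.000000). P_8(cos γ) = -0.280612

-0.280612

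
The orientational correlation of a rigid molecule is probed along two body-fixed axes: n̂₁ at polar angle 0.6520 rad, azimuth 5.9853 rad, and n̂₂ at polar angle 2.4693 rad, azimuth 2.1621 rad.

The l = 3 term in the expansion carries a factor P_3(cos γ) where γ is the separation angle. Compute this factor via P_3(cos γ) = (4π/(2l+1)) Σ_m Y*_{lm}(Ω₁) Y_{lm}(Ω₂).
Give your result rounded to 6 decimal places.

-0.544368

Addition theorem: P_3(cos γ) = (4π/7) Σ_m Y*_{lm}(Ω₁) Y_{lm}(Ω₂), m = −3…3:
  [-3]  conj(Y_{3,-3})(Ω₁) = (0.058402, -0.072644) ; Y_{3,-3}(Ω₂) = (0.098709, -0.020330) ; Δ = (0.004288, -0.008358)
  [-2]  conj(Y_{3,-2})(Ω₁) = (0.247561, -0.167833) ; Y_{3,-2}(Ω₂) = (0.117388, -0.287054) ; Δ = (-0.019117, -0.090765)
  [-1]  conj(Y_{3,-1})(Ω₁) = (0.404751, -0.124267) ; Y_{3,-1}(Ω₂) = (-0.231206, -0.344341) ; Δ = (-0.136371, -0.110641)
  [+0]  conj(Y_{3,0})(Ω₁) = (0.047195, -0.000000) ; Y_{3,0}(Ω₂) = (-0.017728, 0.000000) ; Δ = (-0.000837, 0.000000)
  [+1]  conj(Y_{3,1})(Ω₁) = (-0.404751, -0.124267) ; Y_{3,1}(Ω₂) = (0.231206, -0.344341) ; Δ = (-0.136371, 0.110641)
  [+2]  conj(Y_{3,2})(Ω₁) = (0.247561, 0.167833) ; Y_{3,2}(Ω₂) = (0.117388, 0.287054) ; Δ = (-0.019117, 0.090765)
  [+3]  conj(Y_{3,3})(Ω₁) = (-0.058402, -0.072644) ; Y_{3,3}(Ω₂) = (-0.098709, -0.020330) ; Δ = (0.004288, 0.008358)
Accumulated sum (-0.303236, -0.000000); after 4π/(2l+1) scaling, (-0.544368, -0.000000) ⇒ P_3 = -0.544368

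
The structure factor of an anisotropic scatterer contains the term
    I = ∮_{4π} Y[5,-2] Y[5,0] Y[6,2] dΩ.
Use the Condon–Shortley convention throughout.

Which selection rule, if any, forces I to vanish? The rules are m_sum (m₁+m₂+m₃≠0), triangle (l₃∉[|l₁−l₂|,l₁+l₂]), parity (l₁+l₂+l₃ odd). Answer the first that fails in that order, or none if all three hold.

none

azimuthal sum: -2 + 0 + 2 = 0  ✓
0 ≤ 6 ≤ 10 (triangle on l)  ✓
L = 5 + 5 + 6 = 16 (even)  ✓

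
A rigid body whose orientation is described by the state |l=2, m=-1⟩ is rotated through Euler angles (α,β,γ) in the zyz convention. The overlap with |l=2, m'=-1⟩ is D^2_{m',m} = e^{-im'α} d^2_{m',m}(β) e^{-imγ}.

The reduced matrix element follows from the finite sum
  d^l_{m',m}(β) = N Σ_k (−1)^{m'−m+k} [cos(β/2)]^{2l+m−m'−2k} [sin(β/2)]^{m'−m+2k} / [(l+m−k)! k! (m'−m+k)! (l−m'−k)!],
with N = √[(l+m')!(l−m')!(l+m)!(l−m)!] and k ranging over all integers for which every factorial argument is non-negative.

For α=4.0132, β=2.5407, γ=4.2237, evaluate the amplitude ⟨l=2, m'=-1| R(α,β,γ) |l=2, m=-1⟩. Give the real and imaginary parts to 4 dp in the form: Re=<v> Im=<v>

D^2_{-1,-1}(4.0132,2.5407,4.2237) = e^{-i·-1·4.0132}·d^2_{-1,-1}(2.5407)·e^{-i·-1·4.2237}. Compute d first:
Half-angle: c=0.295947, s=0.955204. N=√(1·6·1·6)=6.000000
k: max(0,(-1)−(-1))=0 … min(2+(-1),2−(-1))=1
  k=0: (−1)^0·6.0000/(6)·0.2959^4·0.9552^0 = +0.007671
  k=1: (−1)^1·6.0000/(2)·0.2959^2·0.9552^2 = -0.239740
d^2_{-1,-1}(2.5407) = +0.007671 -0.239740 = -0.232069
Attach z-rotation phases: D = e^{-i(-1)(4.0132)}·(-0.232069)·e^{-i(-1)(4.2237)} = +0.086708-0.215262i

Re=0.0867 Im=-0.2153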